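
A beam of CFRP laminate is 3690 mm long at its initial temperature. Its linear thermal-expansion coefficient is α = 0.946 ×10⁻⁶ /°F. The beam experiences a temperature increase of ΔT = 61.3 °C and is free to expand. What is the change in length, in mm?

Convert α: 0.946×10⁻⁶/°F × (9/5) = 1.70×10⁻⁶/K.
ΔL = α·L₀·ΔT = 1.70×10⁻⁶ × 3690 mm × 61.30 K = 0.385 mm.

0.385 mm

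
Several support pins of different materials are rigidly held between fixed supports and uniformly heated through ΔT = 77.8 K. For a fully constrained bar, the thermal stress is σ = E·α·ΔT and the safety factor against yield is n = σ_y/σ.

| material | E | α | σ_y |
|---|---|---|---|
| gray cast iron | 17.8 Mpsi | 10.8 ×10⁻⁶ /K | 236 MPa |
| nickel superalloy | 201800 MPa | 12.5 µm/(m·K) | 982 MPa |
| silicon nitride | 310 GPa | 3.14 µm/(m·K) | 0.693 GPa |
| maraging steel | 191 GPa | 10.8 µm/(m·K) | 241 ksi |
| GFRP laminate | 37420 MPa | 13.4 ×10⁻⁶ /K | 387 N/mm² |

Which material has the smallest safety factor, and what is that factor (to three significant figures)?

Converting E to GPa, α to ×10⁻⁶/K, σ_y to MPa, then σ and n for each:
  gray cast iron: E = 122.7, α = 10.8, σ_y = 236.0 → σ = 103 MPa, n = 2.29
  nickel superalloy: E = 201.8, α = 12.5, σ_y = 982.0 → σ = 196 MPa, n = 5.00
  silicon nitride: E = 310.0, α = 3.14, σ_y = 693.0 → σ = 75.7 MPa, n = 9.15
  maraging steel: E = 191.0, α = 10.8, σ_y = 1662 → σ = 160 MPa, n = 10.4
  GFRP laminate: E = 37.42, α = 13.4, σ_y = 387.0 → σ = 39.0 MPa, n = 9.92
The minimum is gray cast iron at n = 2.29.

gray cast iron, n = 2.29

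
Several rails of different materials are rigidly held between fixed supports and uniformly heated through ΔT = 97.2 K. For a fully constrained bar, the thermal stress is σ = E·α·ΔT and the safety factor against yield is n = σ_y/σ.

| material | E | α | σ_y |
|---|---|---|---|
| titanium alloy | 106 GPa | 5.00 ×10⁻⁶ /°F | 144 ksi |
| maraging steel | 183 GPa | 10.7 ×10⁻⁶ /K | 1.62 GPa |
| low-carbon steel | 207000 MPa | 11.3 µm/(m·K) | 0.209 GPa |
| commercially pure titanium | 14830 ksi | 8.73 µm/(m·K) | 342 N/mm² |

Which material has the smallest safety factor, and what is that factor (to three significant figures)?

low-carbon steel, n = 0.919

In consistent units (E in GPa, α in ×10⁻⁶/K, σ_y in MPa):
  titanium alloy: E = 106.0, α = 9.00, σ_y = 992.8 → σ = 92.7 MPa, n = 10.7
  maraging steel: E = 183.0, α = 10.7, σ_y = 1620 → σ = 190 MPa, n = 8.51
  low-carbon steel: E = 207.0, α = 11.3, σ_y = 209.0 → σ = 227 MPa, n = 0.919
  commercially pure titanium: E = 102.2, α = 8.73, σ_y = 342.0 → σ = 86.8 MPa, n = 3.94
The minimum is low-carbon steel at n = 0.919.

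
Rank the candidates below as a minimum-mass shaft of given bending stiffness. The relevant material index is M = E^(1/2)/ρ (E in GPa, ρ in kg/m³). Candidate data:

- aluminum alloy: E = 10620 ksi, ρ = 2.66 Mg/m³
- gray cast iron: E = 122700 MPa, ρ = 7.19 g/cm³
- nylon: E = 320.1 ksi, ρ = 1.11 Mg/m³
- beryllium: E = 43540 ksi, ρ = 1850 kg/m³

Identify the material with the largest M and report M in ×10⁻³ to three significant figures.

In SI units:
  aluminum alloy: E = 73.22 GPa, ρ = 2660 kg/m³
  gray cast iron: E = 122.7 GPa, ρ = 7190 kg/m³
  nylon: E = 2.207 GPa, ρ = 1110 kg/m³
  beryllium: E = 300.2 GPa, ρ = 1850 kg/m³
  beryllium: M = 9.37×10⁻³
  aluminum alloy: M = 3.22×10⁻³
  gray cast iron: M = 1.54×10⁻³
  nylon: M = 1.34×10⁻³
Beryllium has the largest M.

beryllium, M = 9.37×10⁻³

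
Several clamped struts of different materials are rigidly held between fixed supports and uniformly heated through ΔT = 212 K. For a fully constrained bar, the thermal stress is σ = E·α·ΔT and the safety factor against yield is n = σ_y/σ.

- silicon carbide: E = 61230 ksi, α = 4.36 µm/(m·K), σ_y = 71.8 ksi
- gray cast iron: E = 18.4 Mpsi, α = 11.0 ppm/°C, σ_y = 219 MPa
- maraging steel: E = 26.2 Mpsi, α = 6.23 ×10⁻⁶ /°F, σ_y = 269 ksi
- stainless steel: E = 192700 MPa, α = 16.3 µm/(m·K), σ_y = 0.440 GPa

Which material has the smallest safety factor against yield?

Per material, after unit conversion:
  silicon carbide: E = 422.2, α = 4.36, σ_y = 495.0 → σ = 390 MPa, n = 1.27
  gray cast iron: E = 126.9, α = 11.0, σ_y = 219.0 → σ = 296 MPa, n = 0.740
  maraging steel: E = 180.6, α = 11.2, σ_y = 1855 → σ = 429 MPa, n = 4.32
  stainless steel: E = 192.7, α = 16.3, σ_y = 440.0 → σ = 666 MPa, n = 0.661
Stainless steel has the lowest safety factor, n = 0.661.

stainless steel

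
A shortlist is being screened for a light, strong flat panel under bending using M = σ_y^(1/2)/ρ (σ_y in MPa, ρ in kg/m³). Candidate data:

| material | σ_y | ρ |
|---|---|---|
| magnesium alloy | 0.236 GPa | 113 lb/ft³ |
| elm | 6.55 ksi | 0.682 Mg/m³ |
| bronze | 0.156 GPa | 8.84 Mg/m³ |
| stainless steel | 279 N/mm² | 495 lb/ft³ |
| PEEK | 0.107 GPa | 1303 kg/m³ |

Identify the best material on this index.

elm

Convert each candidate to consistent units, then evaluate M:
  magnesium alloy: σ_y = 236.0 MPa, ρ = 1810 kg/m³
  elm: σ_y = 45.16 MPa, ρ = 682.0 kg/m³
  bronze: σ_y = 156.0 MPa, ρ = 8840 kg/m³
  stainless steel: σ_y = 279.0 MPa, ρ = 7929 kg/m³
  PEEK: σ_y = 107.0 MPa, ρ = 1303 kg/m³
  elm: M = 9.85×10⁻³
  magnesium alloy: M = 8.49×10⁻³
  PEEK: M = 7.94×10⁻³
  stainless steel: M = 2.11×10⁻³
  bronze: M = 1.41×10⁻³
Elm has the largest M.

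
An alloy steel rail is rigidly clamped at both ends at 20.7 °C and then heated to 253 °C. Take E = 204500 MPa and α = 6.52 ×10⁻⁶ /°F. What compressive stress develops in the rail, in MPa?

E = 204500 MPa = 204.5 GPa.
α = 6.52×10⁻⁶/°F × 9/5 = 11.7×10⁻⁶/K.
ΔT = 232.3 K. Constrained thermal stress σ = E·α·ΔT = 204.5×10³ MPa × 11.7×10⁻⁶ × 232.3 = 558 MPa (compressive).

558 MPa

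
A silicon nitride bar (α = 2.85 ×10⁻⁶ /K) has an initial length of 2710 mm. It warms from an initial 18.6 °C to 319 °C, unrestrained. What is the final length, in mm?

2712.3 mm

ΔT = 319 − 18.6 = 300.4 K.
ΔL = α·L₀·ΔT = 2.85×10⁻⁶ × 2710 mm × 300.4 K = 2.32 mm.
L = L₀ + ΔL = 2710 + 2.32 = 2712.3 mm.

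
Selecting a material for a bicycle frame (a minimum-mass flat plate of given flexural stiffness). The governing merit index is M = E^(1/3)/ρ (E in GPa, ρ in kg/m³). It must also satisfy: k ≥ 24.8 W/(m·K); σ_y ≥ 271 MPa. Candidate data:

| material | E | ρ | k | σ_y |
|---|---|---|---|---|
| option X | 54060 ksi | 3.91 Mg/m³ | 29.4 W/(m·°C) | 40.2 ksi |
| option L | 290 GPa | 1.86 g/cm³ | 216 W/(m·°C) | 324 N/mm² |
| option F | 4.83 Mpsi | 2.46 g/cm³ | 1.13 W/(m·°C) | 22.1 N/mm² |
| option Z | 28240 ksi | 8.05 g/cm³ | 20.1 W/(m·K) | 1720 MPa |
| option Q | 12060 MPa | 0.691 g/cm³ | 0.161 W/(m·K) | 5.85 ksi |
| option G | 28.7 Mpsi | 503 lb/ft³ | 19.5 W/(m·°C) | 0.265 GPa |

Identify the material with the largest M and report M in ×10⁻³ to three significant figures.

option L, M = 3.56×10⁻³

Screen on constraints: k ≥ 24.8 W/(m·K); σ_y ≥ 271 MPa. Survivors: option X, option L.
In SI units:
  option X: E = 372.7 GPa, ρ = 3910 kg/m³
  option L: E = 290.0 GPa, ρ = 1860 kg/m³
  option L: M = 3.56×10⁻³
  option X: M = 1.84×10⁻³
Option L ranks first.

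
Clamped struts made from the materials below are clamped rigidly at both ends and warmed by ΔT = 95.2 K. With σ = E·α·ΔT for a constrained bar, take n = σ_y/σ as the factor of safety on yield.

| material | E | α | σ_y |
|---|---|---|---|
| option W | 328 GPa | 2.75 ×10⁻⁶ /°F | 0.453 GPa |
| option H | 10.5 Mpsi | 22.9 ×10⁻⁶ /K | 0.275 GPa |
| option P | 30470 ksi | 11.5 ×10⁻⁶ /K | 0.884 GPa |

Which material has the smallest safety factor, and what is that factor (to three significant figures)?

option H, n = 1.74

Per material, after unit conversion:
  option W: E = 328.0, α = 4.95, σ_y = 453.0 → σ = 155 MPa, n = 2.93
  option H: E = 72.39, α = 22.9, σ_y = 275.0 → σ = 158 MPa, n = 1.74
  option P: E = 210.1, α = 11.5, σ_y = 884.0 → σ = 230 MPa, n = 3.84
Option H has the lowest safety factor, n = 1.74.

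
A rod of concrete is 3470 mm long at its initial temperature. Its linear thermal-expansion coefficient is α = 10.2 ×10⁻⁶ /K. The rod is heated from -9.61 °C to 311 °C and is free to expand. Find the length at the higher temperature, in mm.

3481.3 mm

ΔT = 311 − (-9.61) = 320.6 K.
ΔL = α·L₀·ΔT = 10.2×10⁻⁶ × 3470 mm × 320.6 K = 11.3 mm.
L = L₀ + ΔL = 3470 + 11.3 = 3481.3 mm.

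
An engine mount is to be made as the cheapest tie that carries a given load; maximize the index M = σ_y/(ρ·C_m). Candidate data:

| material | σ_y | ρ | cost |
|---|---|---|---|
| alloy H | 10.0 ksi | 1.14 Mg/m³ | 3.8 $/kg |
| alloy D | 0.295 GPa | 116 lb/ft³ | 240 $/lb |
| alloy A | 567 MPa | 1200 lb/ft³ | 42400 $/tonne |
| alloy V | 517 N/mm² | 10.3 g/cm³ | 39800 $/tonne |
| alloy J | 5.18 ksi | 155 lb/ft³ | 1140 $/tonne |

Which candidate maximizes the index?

alloy H

Putting every candidate on a common basis:
  alloy H: σ_y = 68.95 MPa, ρ = 1140 kg/m³, cost = 3.800 $/kg
  alloy D: σ_y = 295.0 MPa, ρ = 1858 kg/m³, cost = 529.1 $/kg
  alloy A: σ_y = 567.0 MPa, ρ = 19220 kg/m³, cost = 42.40 $/kg
  alloy V: σ_y = 517.0 MPa, ρ = 10300 kg/m³, cost = 39.80 $/kg
  alloy J: σ_y = 35.71 MPa, ρ = 2483 kg/m³, cost = 1.140 $/kg
  alloy H: M = 15.9 kN·m per $
  alloy J: M = 12.6 kN·m per $
  alloy V: M = 1.26 kN·m per $
  alloy A: M = 0.696 kN·m per $
  alloy D: M = 0.300 kN·m per $
Highest index: alloy H.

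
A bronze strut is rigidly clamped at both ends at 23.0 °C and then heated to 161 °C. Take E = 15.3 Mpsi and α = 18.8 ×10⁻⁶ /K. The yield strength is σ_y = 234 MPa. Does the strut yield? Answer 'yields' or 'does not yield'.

E = 15.3 Mpsi = 105.5 GPa.
ΔT = 138.0 K. Constrained thermal stress σ = E·α·ΔT = 105.5×10³ MPa × 18.8×10⁻⁶ × 138.0 = 274 MPa (compressive).
Compare to σ_y = 234 MPa: σ ≥ σ_y, so it yields.

yields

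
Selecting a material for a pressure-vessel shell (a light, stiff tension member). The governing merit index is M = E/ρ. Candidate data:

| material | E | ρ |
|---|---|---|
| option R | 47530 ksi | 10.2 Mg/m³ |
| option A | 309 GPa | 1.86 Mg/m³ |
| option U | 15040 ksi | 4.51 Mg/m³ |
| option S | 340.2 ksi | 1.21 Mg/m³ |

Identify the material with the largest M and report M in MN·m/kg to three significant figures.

Convert each candidate to consistent units, then evaluate M:
  option R: E = 327.7 GPa, ρ = 10200 kg/m³
  option A: E = 309.0 GPa, ρ = 1860 kg/m³
  option U: E = 103.7 GPa, ρ = 4510 kg/m³
  option S: E = 2.346 GPa, ρ = 1210 kg/m³
  option A: M = 166 MN·m/kg
  option R: M = 32.1 MN·m/kg
  option U: M = 23.0 MN·m/kg
  option S: M = 1.94 MN·m/kg
The maximum is for option A.

option A, M = 166 MN·m/kg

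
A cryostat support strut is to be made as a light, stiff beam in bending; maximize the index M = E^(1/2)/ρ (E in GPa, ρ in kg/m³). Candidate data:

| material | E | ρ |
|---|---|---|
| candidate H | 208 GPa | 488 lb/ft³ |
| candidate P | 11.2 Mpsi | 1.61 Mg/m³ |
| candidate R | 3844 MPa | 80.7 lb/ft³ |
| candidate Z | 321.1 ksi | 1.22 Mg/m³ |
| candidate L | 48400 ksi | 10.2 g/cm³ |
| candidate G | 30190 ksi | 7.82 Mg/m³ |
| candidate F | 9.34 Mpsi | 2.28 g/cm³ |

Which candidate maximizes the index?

Putting every candidate on a common basis:
  candidate H: E = 208.0 GPa, ρ = 7817 kg/m³
  candidate P: E = 77.22 GPa, ρ = 1610 kg/m³
  candidate R: E = 3.844 GPa, ρ = 1293 kg/m³
  candidate Z: E = 2.214 GPa, ρ = 1220 kg/m³
  candidate L: E = 333.7 GPa, ρ = 10200 kg/m³
  candidate G: E = 208.2 GPa, ρ = 7820 kg/m³
  candidate F: E = 64.40 GPa, ρ = 2280 kg/m³
  candidate P: M = 5.46×10⁻³
  candidate F: M = 3.52×10⁻³
  candidate H: M = 1.84×10⁻³
  candidate G: M = 1.84×10⁻³
  candidate L: M = 1.79×10⁻³
  candidate R: M = 1.52×10⁻³
  candidate Z: M = 1.22×10⁻³
Candidate P has the largest M.

candidate P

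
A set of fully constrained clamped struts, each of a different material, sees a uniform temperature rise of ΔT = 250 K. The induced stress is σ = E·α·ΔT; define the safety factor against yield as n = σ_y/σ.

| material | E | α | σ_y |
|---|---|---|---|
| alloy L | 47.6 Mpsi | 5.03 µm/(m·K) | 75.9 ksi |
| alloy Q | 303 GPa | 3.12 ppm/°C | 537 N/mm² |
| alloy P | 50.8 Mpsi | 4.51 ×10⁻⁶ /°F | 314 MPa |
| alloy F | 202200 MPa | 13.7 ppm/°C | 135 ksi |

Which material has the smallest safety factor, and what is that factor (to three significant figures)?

Per material, after unit conversion:
  alloy L: E = 328.2, α = 5.03, σ_y = 523.3 → σ = 413 MPa, n = 1.27
  alloy Q: E = 303.0, α = 3.12, σ_y = 537.0 → σ = 236 MPa, n = 2.27
  alloy P: E = 350.3, α = 8.12, σ_y = 314.0 → σ = 711 MPa, n = 0.442
  alloy F: E = 202.2, α = 13.7, σ_y = 930.8 → σ = 693 MPa, n = 1.34
Smallest n: alloy P with n = 0.442.

alloy P, n = 0.442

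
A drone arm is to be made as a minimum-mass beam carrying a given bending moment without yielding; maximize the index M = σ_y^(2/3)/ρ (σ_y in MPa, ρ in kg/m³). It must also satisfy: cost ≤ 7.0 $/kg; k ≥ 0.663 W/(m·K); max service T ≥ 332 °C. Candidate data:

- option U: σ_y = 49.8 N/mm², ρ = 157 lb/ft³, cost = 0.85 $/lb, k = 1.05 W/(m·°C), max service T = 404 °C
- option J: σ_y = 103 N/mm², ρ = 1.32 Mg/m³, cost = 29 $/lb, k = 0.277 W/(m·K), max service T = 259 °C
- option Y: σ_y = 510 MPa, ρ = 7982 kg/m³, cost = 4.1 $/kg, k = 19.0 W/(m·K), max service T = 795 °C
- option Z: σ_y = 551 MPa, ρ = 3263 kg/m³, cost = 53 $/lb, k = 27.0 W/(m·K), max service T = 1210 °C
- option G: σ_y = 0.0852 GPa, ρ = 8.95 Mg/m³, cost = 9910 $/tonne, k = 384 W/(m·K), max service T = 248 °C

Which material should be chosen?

Screen on constraints: cost ≤ 7.0 $/kg; k ≥ 0.663 W/(m·K); max service T ≥ 332 °C. Survivors: option U, option Y.
Normalizing units and computing the index:
  option U: σ_y = 49.80 MPa, ρ = 2515 kg/m³
  option Y: σ_y = 510.0 MPa, ρ = 7982 kg/m³
  option Y: M = 8.00×10⁻³
  option U: M = 5.38×10⁻³
Highest index: option Y.

option Y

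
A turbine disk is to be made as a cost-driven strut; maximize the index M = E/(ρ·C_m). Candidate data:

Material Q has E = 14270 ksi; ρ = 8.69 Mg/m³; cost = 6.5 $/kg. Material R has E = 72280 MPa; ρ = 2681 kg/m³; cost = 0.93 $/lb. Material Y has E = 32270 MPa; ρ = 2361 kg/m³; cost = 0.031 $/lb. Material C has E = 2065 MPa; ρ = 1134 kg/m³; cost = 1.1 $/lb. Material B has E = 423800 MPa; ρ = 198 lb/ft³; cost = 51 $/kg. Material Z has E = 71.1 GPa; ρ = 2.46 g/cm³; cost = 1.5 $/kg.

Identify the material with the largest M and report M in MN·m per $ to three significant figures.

material Y, M = 200 MN·m per $

Putting every candidate on a common basis:
  material Q: E = 98.39 GPa, ρ = 8690 kg/m³, cost = 6.500 $/kg
  material R: E = 72.28 GPa, ρ = 2681 kg/m³, cost = 2.050 $/kg
  material Y: E = 32.27 GPa, ρ = 2361 kg/m³, cost = 0.06834 $/kg
  material C: E = 2.065 GPa, ρ = 1134 kg/m³, cost = 2.425 $/kg
  material B: E = 423.8 GPa, ρ = 3172 kg/m³, cost = 51.00 $/kg
  material Z: E = 71.10 GPa, ρ = 2460 kg/m³, cost = 1.500 $/kg
  material Y: M = 200 MN·m per $
  material Z: M = 19.3 MN·m per $
  material R: M = 13.1 MN·m per $
  material B: M = 2.62 MN·m per $
  material Q: M = 1.74 MN·m per $
  material C: M = 0.751 MN·m per $
Material Y ranks first.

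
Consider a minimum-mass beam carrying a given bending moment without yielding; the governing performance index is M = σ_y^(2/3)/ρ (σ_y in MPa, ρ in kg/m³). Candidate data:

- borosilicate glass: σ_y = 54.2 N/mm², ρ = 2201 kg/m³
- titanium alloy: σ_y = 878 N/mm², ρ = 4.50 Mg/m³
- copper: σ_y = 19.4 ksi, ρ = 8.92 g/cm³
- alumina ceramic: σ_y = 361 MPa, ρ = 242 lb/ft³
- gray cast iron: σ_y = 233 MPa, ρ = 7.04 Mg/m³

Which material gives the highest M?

Putting every candidate on a common basis:
  borosilicate glass: σ_y = 54.20 MPa, ρ = 2201 kg/m³
  titanium alloy: σ_y = 878.0 MPa, ρ = 4500 kg/m³
  copper: σ_y = 133.8 MPa, ρ = 8920 kg/m³
  alumina ceramic: σ_y = 361.0 MPa, ρ = 3876 kg/m³
  gray cast iron: σ_y = 233.0 MPa, ρ = 7040 kg/m³
  titanium alloy: M = 20.4×10⁻³
  alumina ceramic: M = 13.1×10⁻³
  borosilicate glass: M = 6.51×10⁻³
  gray cast iron: M = 5.38×10⁻³
  copper: M = 2.93×10⁻³
The maximum is for titanium alloy.

titanium alloy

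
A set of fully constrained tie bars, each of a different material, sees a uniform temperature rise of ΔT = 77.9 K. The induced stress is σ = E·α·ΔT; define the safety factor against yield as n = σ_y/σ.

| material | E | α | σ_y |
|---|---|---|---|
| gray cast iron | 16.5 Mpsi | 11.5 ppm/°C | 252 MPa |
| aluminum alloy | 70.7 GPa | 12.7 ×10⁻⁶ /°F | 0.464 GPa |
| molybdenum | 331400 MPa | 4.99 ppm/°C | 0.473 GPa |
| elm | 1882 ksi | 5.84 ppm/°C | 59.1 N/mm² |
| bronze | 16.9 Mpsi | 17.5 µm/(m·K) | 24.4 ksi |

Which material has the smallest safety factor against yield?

In consistent units (E in GPa, α in ×10⁻⁶/K, σ_y in MPa):
  gray cast iron: E = 113.8, α = 11.5, σ_y = 252.0 → σ = 102 MPa, n = 2.47
  aluminum alloy: E = 70.70, α = 22.9, σ_y = 464.0 → σ = 126 MPa, n = 3.69
  molybdenum: E = 331.4, α = 4.99, σ_y = 473.0 → σ = 129 MPa, n = 3.67
  elm: E = 12.98, α = 5.84, σ_y = 59.10 → σ = 5.90 MPa, n = 10.0
  bronze: E = 116.5, α = 17.5, σ_y = 168.2 → σ = 159 MPa, n = 1.06
Bronze has the lowest safety factor, n = 1.06.

bronze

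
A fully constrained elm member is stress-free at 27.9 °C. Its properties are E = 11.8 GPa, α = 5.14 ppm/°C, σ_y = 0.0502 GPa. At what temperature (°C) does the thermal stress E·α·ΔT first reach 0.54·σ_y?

475 °C

σ_y = 0.0502 GPa = 50.20 MPa.
E·α·ΔT = 27.11 MPa ⇒ ΔT = 27.11 / (11.80×10³ × 5.14×10⁻⁶) = 446.9 K.
T = 27.9 + 446.9 = 474.8 °C.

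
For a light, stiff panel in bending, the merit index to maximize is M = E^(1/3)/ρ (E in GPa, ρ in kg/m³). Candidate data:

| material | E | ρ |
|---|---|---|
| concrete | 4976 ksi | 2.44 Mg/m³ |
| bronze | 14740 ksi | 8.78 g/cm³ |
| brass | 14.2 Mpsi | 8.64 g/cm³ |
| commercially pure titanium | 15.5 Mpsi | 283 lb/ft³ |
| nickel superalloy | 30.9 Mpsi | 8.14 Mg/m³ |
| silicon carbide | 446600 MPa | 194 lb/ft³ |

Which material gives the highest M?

Normalizing units and computing the index:
  concrete: E = 34.31 GPa, ρ = 2440 kg/m³
  bronze: E = 101.6 GPa, ρ = 8780 kg/m³
  brass: E = 97.91 GPa, ρ = 8640 kg/m³
  commercially pure titanium: E = 106.9 GPa, ρ = 4533 kg/m³
  nickel superalloy: E = 213.0 GPa, ρ = 8140 kg/m³
  silicon carbide: E = 446.6 GPa, ρ = 3108 kg/m³
  silicon carbide: M = 2.46×10⁻³
  concrete: M = 1.33×10⁻³
  commercially pure titanium: M = 1.05×10⁻³
  nickel superalloy: M = 0.734×10⁻³
  brass: M = 0.533×10⁻³
  bronze: M = 0.532×10⁻³
Silicon carbide ranks first.

silicon carbide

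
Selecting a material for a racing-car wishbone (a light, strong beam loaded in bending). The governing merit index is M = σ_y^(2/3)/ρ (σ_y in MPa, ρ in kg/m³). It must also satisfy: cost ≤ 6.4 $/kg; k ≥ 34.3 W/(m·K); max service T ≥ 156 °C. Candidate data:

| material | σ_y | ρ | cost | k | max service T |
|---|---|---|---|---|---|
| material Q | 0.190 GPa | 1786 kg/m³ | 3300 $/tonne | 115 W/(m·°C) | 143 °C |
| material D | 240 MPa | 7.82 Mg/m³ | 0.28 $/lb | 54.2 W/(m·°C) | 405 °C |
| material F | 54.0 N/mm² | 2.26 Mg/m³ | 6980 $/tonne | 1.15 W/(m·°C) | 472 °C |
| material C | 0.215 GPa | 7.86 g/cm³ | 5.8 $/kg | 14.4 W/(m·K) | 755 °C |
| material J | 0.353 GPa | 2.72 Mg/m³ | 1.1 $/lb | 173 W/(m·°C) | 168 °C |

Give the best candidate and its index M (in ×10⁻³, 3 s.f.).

material J, M = 18.4×10⁻³

Screen on constraints: cost ≤ 6.4 $/kg; k ≥ 34.3 W/(m·K); max service T ≥ 156 °C. Survivors: material D, material J.
Normalizing units and computing the index:
  material D: σ_y = 240.0 MPa, ρ = 7820 kg/m³
  material J: σ_y = 353.0 MPa, ρ = 2720 kg/m³
  material J: M = 18.4×10⁻³
  material D: M = 4.94×10⁻³
Material J has the largest M.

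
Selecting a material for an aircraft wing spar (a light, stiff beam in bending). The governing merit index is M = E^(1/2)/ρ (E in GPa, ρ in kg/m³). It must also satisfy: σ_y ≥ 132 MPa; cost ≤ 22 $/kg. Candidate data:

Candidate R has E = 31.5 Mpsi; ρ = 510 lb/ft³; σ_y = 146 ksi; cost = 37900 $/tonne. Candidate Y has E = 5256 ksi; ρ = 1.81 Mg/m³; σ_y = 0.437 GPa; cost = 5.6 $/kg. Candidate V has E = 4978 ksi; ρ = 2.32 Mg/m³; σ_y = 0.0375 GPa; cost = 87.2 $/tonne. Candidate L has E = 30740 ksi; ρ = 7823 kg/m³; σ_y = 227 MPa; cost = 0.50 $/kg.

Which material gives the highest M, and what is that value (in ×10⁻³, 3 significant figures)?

candidate Y, M = 3.33×10⁻³

Screen on constraints: σ_y ≥ 132 MPa; cost ≤ 22 $/kg. Survivors: candidate Y, candidate L.
Normalizing units and computing the index:
  candidate Y: E = 36.24 GPa, ρ = 1810 kg/m³
  candidate L: E = 211.9 GPa, ρ = 7823 kg/m³
  candidate Y: M = 3.33×10⁻³
  candidate L: M = 1.86×10⁻³
Candidate Y ranks first.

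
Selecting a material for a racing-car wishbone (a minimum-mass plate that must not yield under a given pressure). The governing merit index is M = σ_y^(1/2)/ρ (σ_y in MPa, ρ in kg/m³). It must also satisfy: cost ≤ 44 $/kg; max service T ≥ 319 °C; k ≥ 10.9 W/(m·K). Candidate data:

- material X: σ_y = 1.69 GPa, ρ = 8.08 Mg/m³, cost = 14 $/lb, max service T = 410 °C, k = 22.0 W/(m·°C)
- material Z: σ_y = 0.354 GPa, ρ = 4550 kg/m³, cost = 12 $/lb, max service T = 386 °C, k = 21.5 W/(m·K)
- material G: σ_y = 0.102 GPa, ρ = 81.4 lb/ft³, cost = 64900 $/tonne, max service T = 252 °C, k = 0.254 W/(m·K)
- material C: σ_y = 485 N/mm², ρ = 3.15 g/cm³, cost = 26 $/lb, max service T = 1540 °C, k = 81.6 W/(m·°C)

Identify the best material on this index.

Screen on constraints: cost ≤ 44 $/kg; max service T ≥ 319 °C; k ≥ 10.9 W/(m·K). Survivors: material X, material Z.
In SI units:
  material X: σ_y = 1690 MPa, ρ = 8080 kg/m³
  material Z: σ_y = 354.0 MPa, ρ = 4550 kg/m³
  material X: M = 5.09×10⁻³
  material Z: M = 4.14×10⁻³
Material X has the largest M.

material X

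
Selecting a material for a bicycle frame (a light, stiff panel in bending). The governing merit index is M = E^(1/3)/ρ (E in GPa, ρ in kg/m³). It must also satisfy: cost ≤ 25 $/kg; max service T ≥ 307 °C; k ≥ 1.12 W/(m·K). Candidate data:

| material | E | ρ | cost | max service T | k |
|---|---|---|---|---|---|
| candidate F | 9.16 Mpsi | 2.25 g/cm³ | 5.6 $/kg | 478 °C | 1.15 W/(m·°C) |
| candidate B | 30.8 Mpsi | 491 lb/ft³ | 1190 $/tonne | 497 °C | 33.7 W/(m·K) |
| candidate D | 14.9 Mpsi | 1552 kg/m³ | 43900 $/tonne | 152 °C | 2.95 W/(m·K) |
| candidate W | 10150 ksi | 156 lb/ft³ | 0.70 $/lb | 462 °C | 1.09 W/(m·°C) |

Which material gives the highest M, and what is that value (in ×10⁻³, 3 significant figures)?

Screen on constraints: cost ≤ 25 $/kg; max service T ≥ 307 °C; k ≥ 1.12 W/(m·K). Survivors: candidate F, candidate B.
Convert each candidate to consistent units, then evaluate M:
  candidate F: E = 63.16 GPa, ρ = 2250 kg/m³
  candidate B: E = 212.4 GPa, ρ = 7865 kg/m³
  candidate F: M = 1.77×10⁻³
  candidate B: M = 0.759×10⁻³
Highest index: candidate F.

candidate F, M = 1.77×10⁻³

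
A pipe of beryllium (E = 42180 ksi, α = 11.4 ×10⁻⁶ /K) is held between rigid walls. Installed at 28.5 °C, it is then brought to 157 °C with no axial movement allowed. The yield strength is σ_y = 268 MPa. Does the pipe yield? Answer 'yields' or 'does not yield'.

yields

E = 42180 ksi = 290.8 GPa.
ΔT = 128.5 K. Constrained thermal stress σ = E·α·ΔT = 290.8×10³ MPa × 11.4×10⁻⁶ × 128.5 = 426 MPa (compressive).
Compare to σ_y = 268 MPa: σ ≥ σ_y, so it yields.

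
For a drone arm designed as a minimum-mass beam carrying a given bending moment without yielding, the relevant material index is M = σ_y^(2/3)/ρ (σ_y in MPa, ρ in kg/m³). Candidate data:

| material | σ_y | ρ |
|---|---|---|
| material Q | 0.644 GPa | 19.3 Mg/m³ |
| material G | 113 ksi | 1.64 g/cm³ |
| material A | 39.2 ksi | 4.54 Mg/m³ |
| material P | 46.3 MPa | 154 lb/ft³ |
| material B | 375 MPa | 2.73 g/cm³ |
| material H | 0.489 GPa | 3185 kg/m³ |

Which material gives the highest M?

Putting every candidate on a common basis:
  material Q: σ_y = 644.0 MPa, ρ = 19300 kg/m³
  material G: σ_y = 779.1 MPa, ρ = 1640 kg/m³
  material A: σ_y = 270.3 MPa, ρ = 4540 kg/m³
  material P: σ_y = 46.30 MPa, ρ = 2467 kg/m³
  material B: σ_y = 375.0 MPa, ρ = 2730 kg/m³
  material H: σ_y = 489.0 MPa, ρ = 3185 kg/m³
  material G: M = 51.6×10⁻³
  material H: M = 19.5×10⁻³
  material B: M = 19.0×10⁻³
  material A: M = 9.21×10⁻³
  material P: M = 5.23×10⁻³
  material Q: M = 3.86×10⁻³
Material G ranks first.

material G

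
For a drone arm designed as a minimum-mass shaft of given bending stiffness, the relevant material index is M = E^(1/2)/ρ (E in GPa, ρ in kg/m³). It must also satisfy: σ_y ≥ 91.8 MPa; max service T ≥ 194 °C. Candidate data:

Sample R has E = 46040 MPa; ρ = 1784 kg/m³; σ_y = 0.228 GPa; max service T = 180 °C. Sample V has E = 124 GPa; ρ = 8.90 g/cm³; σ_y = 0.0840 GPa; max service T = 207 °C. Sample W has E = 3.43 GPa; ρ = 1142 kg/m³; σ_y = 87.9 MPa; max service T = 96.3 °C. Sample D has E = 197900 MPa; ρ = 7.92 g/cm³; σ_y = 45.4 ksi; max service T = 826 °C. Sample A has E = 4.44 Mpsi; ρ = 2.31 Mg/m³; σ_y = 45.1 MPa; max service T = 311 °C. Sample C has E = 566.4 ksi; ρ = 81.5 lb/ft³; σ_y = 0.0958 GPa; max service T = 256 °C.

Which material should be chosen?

Screen on constraints: σ_y ≥ 91.8 MPa; max service T ≥ 194 °C. Survivors: sample D, sample C.
Putting every candidate on a common basis:
  sample D: E = 197.9 GPa, ρ = 7920 kg/m³
  sample C: E = 3.905 GPa, ρ = 1306 kg/m³
  sample D: M = 1.78×10⁻³
  sample C: M = 1.51×10⁻³
The maximum is for sample D.

sample D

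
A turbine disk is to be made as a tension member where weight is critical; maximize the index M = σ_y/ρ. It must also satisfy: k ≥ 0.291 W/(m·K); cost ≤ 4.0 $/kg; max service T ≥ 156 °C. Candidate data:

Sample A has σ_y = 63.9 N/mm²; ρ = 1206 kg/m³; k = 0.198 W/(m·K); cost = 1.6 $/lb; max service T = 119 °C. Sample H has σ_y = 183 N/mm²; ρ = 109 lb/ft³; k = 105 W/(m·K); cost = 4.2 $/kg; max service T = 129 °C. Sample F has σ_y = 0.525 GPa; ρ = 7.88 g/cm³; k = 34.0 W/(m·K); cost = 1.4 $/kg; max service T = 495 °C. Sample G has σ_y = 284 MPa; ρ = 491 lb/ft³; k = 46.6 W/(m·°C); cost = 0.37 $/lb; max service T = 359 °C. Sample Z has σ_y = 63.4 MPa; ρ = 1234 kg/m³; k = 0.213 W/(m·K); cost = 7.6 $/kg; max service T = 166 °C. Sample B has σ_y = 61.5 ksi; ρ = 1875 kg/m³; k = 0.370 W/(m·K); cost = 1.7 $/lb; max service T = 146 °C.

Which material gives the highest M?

sample F

Screen on constraints: k ≥ 0.291 W/(m·K); cost ≤ 4.0 $/kg; max service T ≥ 156 °C. Survivors: sample F, sample G.
Convert each candidate to consistent units, then evaluate M:
  sample F: σ_y = 525.0 MPa, ρ = 7880 kg/m³
  sample G: σ_y = 284.0 MPa, ρ = 7865 kg/m³
  sample F: M = 66.6 kN·m/kg
  sample G: M = 36.1 kN·m/kg
Sample F ranks first.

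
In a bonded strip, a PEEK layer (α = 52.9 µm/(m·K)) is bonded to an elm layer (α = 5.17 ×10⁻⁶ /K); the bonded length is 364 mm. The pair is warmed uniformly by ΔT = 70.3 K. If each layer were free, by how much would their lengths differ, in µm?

Δα = |52.9 − 5.17|×10⁻⁶/K = 47.7×10⁻⁶/K.
ΔL_mismatch = Δα·L·ΔT = 47.7×10⁻⁶ × 364.0 mm × 70.3 K = 1220 µm.

1220 µm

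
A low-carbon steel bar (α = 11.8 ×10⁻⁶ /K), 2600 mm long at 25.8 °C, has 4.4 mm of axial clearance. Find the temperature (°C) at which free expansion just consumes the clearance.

169 °C

α·L₀·ΔT = 4.4 mm ⇒ ΔT = 4.4 / (11.8×10⁻⁶ × 2600.0) = 143.4 K.
T = 25.8 + 143.4 = 169.2 °C.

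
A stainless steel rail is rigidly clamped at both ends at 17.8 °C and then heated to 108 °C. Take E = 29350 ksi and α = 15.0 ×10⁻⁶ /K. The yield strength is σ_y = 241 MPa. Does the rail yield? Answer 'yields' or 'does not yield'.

E = 29350 ksi = 202.4 GPa.
ΔT = 90.20 K. Constrained thermal stress σ = E·α·ΔT = 202.4×10³ MPa × 15.0×10⁻⁶ × 90.20 = 274 MPa (compressive).
Compare to σ_y = 241 MPa: σ ≥ σ_y, so it yields.

yields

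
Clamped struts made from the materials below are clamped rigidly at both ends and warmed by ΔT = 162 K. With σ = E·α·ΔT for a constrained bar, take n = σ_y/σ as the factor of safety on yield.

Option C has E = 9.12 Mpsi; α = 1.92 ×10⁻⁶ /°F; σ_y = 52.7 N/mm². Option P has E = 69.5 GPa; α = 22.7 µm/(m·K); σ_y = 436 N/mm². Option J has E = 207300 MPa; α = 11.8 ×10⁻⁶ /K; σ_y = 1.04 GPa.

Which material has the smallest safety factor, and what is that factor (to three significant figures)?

option C, n = 1.50

Per material, after unit conversion:
  option C: E = 62.88, α = 3.46, σ_y = 52.70 → σ = 35.2 MPa, n = 1.50
  option P: E = 69.50, α = 22.7, σ_y = 436.0 → σ = 256 MPa, n = 1.71
  option J: E = 207.3, α = 11.8, σ_y = 1040 → σ = 396 MPa, n = 2.62
The minimum is option C at n = 1.50.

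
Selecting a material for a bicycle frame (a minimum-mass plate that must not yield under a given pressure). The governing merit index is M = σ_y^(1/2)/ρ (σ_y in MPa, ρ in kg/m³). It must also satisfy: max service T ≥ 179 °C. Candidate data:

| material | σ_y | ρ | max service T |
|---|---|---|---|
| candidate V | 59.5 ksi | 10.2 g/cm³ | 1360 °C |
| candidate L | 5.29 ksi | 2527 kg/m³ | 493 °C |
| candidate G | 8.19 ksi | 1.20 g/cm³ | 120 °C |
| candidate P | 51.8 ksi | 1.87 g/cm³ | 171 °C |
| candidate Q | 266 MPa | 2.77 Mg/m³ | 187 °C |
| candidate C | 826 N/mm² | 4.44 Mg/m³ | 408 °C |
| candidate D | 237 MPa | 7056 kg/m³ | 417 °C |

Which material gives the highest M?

Screen on constraints: max service T ≥ 179 °C. Survivors: candidate V, candidate L, candidate Q, candidate C, candidate D.
In SI units:
  candidate V: σ_y = 410.2 MPa, ρ = 10200 kg/m³
  candidate L: σ_y = 36.47 MPa, ρ = 2527 kg/m³
  candidate Q: σ_y = 266.0 MPa, ρ = 2770 kg/m³
  candidate C: σ_y = 826.0 MPa, ρ = 4440 kg/m³
  candidate D: σ_y = 237.0 MPa, ρ = 7056 kg/m³
  candidate C: M = 6.47×10⁻³
  candidate Q: M = 5.89×10⁻³
  candidate L: M = 2.39×10⁻³
  candidate D: M = 2.18×10⁻³
  candidate V: M = 1.99×10⁻³
The maximum is for candidate C.

candidate C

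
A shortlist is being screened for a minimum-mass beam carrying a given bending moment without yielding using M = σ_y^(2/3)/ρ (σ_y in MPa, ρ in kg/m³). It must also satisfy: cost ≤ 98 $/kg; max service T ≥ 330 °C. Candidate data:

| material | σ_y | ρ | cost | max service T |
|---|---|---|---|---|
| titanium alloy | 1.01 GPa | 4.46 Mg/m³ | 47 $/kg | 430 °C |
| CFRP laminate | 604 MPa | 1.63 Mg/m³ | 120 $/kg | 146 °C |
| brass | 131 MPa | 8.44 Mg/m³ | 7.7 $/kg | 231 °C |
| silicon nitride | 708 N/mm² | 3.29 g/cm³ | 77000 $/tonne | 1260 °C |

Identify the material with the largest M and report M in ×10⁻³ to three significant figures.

silicon nitride, M = 24.1×10⁻³

Screen on constraints: cost ≤ 98 $/kg; max service T ≥ 330 °C. Survivors: titanium alloy, silicon nitride.
In SI units:
  titanium alloy: σ_y = 1010 MPa, ρ = 4460 kg/m³
  silicon nitride: σ_y = 708.0 MPa, ρ = 3290 kg/m³
  silicon nitride: M = 24.1×10⁻³
  titanium alloy: M = 22.6×10⁻³
Silicon nitride has the largest M.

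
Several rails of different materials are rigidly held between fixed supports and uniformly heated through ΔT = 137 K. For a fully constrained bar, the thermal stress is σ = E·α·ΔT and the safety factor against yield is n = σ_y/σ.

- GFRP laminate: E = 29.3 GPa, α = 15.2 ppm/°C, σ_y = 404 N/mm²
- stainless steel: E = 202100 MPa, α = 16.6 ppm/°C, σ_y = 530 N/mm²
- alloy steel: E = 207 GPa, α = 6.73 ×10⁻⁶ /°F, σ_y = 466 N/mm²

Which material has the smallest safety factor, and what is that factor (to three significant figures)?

stainless steel, n = 1.15

In consistent units (E in GPa, α in ×10⁻⁶/K, σ_y in MPa):
  GFRP laminate: E = 29.30, α = 15.2, σ_y = 404.0 → σ = 61.0 MPa, n = 6.62
  stainless steel: E = 202.1, α = 16.6, σ_y = 530.0 → σ = 460 MPa, n = 1.15
  alloy steel: E = 207.0, α = 12.1, σ_y = 466.0 → σ = 344 MPa, n = 1.36
Stainless steel has the lowest safety factor, n = 1.15.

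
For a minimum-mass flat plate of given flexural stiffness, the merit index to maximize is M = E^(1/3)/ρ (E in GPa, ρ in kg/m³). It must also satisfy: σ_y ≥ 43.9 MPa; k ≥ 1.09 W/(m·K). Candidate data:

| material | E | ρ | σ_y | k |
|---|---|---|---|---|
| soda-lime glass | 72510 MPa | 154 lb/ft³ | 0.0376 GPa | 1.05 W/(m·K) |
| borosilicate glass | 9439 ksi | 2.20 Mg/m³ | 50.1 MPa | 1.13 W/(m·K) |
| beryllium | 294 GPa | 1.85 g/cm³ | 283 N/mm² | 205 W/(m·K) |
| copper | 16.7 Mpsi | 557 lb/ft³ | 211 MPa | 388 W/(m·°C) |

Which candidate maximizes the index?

beryllium

Screen on constraints: σ_y ≥ 43.9 MPa; k ≥ 1.09 W/(m·K). Survivors: borosilicate glass, beryllium, copper.
In SI units:
  borosilicate glass: E = 65.08 GPa, ρ = 2200 kg/m³
  beryllium: E = 294.0 GPa, ρ = 1850 kg/m³
  copper: E = 115.1 GPa, ρ = 8922 kg/m³
  beryllium: M = 3.59×10⁻³
  borosilicate glass: M = 1.83×10⁻³
  copper: M = 0.545×10⁻³
Beryllium ranks first.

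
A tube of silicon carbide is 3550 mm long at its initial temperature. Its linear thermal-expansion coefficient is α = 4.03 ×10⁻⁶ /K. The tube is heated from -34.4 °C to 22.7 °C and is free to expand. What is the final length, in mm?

3550.8 mm

ΔT = 22.7 − (-34.4) = 57.10 K.
ΔL = α·L₀·ΔT = 4.03×10⁻⁶ × 3550 mm × 57.10 K = 0.817 mm.
L = L₀ + ΔL = 3550 + 0.817 = 3550.8 mm.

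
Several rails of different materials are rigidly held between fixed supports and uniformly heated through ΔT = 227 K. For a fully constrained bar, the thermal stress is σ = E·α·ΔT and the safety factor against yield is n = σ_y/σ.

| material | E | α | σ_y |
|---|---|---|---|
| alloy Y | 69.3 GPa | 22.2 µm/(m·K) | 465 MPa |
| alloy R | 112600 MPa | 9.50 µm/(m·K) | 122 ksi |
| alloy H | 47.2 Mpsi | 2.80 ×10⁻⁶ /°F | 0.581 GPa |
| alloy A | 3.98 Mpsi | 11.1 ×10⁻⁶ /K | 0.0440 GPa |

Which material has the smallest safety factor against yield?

alloy A

In consistent units (E in GPa, α in ×10⁻⁶/K, σ_y in MPa):
  alloy Y: E = 69.30, α = 22.2, σ_y = 465.0 → σ = 349 MPa, n = 1.33
  alloy R: E = 112.6, α = 9.50, σ_y = 841.2 → σ = 243 MPa, n = 3.46
  alloy H: E = 325.4, α = 5.04, σ_y = 581.0 → σ = 372 MPa, n = 1.56
  alloy A: E = 27.44, α = 11.1, σ_y = 44.00 → σ = 69.1 MPa, n = 0.636
Smallest n: alloy A with n = 0.636.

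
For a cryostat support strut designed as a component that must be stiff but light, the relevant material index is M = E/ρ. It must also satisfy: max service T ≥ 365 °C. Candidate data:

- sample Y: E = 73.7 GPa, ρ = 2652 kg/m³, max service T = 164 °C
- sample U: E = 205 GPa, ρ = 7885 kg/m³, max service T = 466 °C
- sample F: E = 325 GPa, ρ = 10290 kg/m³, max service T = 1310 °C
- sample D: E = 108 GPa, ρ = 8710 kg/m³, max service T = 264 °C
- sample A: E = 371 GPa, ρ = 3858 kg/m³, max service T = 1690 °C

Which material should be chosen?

sample A

Screen on constraints: max service T ≥ 365 °C. Survivors: sample U, sample F, sample A.
Evaluate M for each candidate:
  sample A: M = 96.2 MN·m/kg
  sample F: M = 31.6 MN·m/kg
  sample U: M = 26.0 MN·m/kg
Sample A has the largest M.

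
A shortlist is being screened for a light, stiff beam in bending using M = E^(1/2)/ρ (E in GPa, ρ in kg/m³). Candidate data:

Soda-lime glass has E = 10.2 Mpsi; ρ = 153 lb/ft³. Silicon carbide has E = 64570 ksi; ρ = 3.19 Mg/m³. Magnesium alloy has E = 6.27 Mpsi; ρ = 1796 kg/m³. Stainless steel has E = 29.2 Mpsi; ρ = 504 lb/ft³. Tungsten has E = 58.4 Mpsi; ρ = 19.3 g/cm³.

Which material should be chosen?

silicon carbide

Convert each candidate to consistent units, then evaluate M:
  soda-lime glass: E = 70.33 GPa, ρ = 2451 kg/m³
  silicon carbide: E = 445.2 GPa, ρ = 3190 kg/m³
  magnesium alloy: E = 43.23 GPa, ρ = 1796 kg/m³
  stainless steel: E = 201.3 GPa, ρ = 8073 kg/m³
  tungsten: E = 402.7 GPa, ρ = 19300 kg/m³
  silicon carbide: M = 6.61×10⁻³
  magnesium alloy: M = 3.66×10⁻³
  soda-lime glass: M = 3.42×10⁻³
  stainless steel: M = 1.76×10⁻³
  tungsten: M = 1.04×10⁻³
The maximum is for silicon carbide.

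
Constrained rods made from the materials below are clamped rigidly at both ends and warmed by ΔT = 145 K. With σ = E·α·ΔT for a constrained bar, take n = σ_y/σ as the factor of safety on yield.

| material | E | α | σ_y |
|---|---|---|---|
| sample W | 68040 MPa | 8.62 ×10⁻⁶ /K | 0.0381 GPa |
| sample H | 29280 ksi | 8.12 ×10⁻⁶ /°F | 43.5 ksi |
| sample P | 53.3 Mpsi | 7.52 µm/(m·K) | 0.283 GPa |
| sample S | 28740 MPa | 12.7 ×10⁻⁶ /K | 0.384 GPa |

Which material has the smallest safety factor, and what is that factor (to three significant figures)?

In consistent units (E in GPa, α in ×10⁻⁶/K, σ_y in MPa):
  sample W: E = 68.04, α = 8.62, σ_y = 38.10 → σ = 85.0 MPa, n = 0.448
  sample H: E = 201.9, α = 14.6, σ_y = 299.9 → σ = 428 MPa, n = 0.701
  sample P: E = 367.5, α = 7.52, σ_y = 283.0 → σ = 401 MPa, n = 0.706
  sample S: E = 28.74, α = 12.7, σ_y = 384.0 → σ = 52.9 MPa, n = 7.26
Sample W has the lowest safety factor, n = 0.448.

sample W, n = 0.448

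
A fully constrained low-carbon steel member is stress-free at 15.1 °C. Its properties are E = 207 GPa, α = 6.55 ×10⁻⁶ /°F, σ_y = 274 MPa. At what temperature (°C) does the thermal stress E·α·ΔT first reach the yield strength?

α = 6.55×10⁻⁶/°F × 9/5 = 11.8×10⁻⁶/K.
E·α·ΔT = 274.0 MPa ⇒ ΔT = 274.0 / (207.0×10³ × 11.8×10⁻⁶) = 112.3 K.
T = 15.1 + 112.3 = 127.4 °C.

127 °C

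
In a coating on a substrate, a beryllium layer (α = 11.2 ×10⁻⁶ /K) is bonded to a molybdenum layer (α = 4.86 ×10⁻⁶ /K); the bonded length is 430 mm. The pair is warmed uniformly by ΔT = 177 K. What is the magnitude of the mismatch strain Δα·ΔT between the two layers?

Δα = |11.2 − 4.86|×10⁻⁶/K = 6.34×10⁻⁶/K.
Mismatch strain = Δα·ΔT = 6.34×10⁻⁶ × 177.0 = 1.12×10⁻³.

1.12×10⁻³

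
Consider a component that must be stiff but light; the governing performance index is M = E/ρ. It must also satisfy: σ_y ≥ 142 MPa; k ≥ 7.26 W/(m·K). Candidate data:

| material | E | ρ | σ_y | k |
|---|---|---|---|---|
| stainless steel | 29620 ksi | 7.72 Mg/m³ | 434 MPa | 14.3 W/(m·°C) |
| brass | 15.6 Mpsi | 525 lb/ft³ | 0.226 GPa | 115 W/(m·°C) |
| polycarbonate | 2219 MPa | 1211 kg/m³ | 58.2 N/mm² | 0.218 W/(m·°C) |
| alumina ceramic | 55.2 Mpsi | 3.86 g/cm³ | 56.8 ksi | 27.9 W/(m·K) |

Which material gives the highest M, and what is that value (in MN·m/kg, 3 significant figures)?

Screen on constraints: σ_y ≥ 142 MPa; k ≥ 7.26 W/(m·K). Survivors: stainless steel, brass, alumina ceramic.
Convert each candidate to consistent units, then evaluate M:
  stainless steel: E = 204.2 GPa, ρ = 7720 kg/m³
  brass: E = 107.6 GPa, ρ = 8410 kg/m³
  alumina ceramic: E = 380.6 GPa, ρ = 3860 kg/m³
  alumina ceramic: M = 98.6 MN·m/kg
  stainless steel: M = 26.5 MN·m/kg
  brass: M = 12.8 MN·m/kg
The maximum is for alumina ceramic.

alumina ceramic, M = 98.6 MN·m/kg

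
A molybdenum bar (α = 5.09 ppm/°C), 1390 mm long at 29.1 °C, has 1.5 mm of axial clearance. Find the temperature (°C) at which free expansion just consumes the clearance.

α·L₀·ΔT = 1.5 mm ⇒ ΔT = 1.5 / (5.09×10⁻⁶ × 1390.0) = 212.0 K.
T = 29.1 + 212.0 = 241.1 °C.

241 °C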